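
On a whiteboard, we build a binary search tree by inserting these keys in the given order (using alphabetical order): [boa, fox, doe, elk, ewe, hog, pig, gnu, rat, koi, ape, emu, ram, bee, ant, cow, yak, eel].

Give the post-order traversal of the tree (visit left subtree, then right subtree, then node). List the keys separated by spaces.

ant bee ape cow eel emu ewe elk doe gnu koi ram yak rat pig hog fox boa

Insert boa: tree is empty, so boa becomes the root.
Insert fox: fox > boa → go right. Place as right child of boa.
Insert doe: doe > boa → go right; doe < fox → go left. Place as left child of fox.
Insert elk: elk > boa → go right; elk < fox → go left; elk > doe → go right. Place as right child of doe.
Insert ewe: ewe > boa → go right; ewe < fox → go left; ewe > doe → go right; ewe > elk → go right. Place as right child of elk.
Insert hog: hog > boa → go right; hog > fox → go right. Place as right child of fox.
Insert pig: pig > boa → go right; pig > fox → go right; pig > hog → go right. Place as right child of hog.
Insert gnu: gnu > boa → go right; gnu > fox → go right; gnu < hog → go left. Place as left child of hog.
Insert rat: rat > boa → go right; rat > fox → go right; rat > hog → go right; rat > pig → go right. Place as right child of pig.
Insert koi: koi > boa → go right; koi > fox → go right; koi > hog → go right; koi < pig → go left. Place as left child of pig.
Insert ape: ape < boa → go left. Place as left child of boa.
Insert emu: emu > boa → go right; emu < fox → go left; emu > doe → go right; emu > elk → go right; emu < ewe → go left. Place as left child of ewe.
Insert ram: ram > boa → go right; ram > fox → go right; ram > hog → go right; ram > pig → go right; ram < rat → go left. Place as left child of rat.
Insert bee: bee < boa → go left; bee > ape → go right. Place as right child of ape.
Insert ant: ant < boa → go left; ant < ape → go left. Place as left child of ape.
Insert cow: cow > boa → go right; cow < fox → go left; cow < doe → go left. Place as left child of doe.
Insert yak: yak > boa → go right; yak > fox → go right; yak > hog → go right; yak > pig → go right; yak > rat → go right. Place as right child of rat.
Insert eel: eel > boa → go right; eel < fox → go left; eel > doe → go right; eel < elk → go left. Place as left child of elk.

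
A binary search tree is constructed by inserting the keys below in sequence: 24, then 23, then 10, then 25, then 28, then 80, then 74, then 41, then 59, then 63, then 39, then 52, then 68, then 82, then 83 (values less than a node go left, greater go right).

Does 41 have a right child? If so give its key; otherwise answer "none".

Insert 24: tree is empty, so 24 becomes the root.
Insert 23: 23 < 24 → go left. Place as left child of 24.
Insert 10: 10 < 24 → go left; 10 < 23 → go left. Place as left child of 23.
Insert 25: 25 > 24 → go right. Place as right child of 24.
Insert 28: 28 > 24 → go right; 28 > 25 → go right. Place as right child of 25.
Insert 80: 80 > 24 → go right; 80 > 25 → go right; 80 > 28 → go right. Place as right child of 28.
Insert 74: 74 > 24 → go right; 74 > 25 → go right; 74 > 28 → go right; 74 < 80 → go left. Place as left child of 80.
Insert 41: 41 > 24 → go right; 41 > 25 → go right; 41 > 28 → go right; 41 < 80 → go left; 41 < 74 → go left. Place as left child of 74.
Insert 59: 59 > 24 → go right; 59 > 25 → go right; 59 > 28 → go right; 59 < 80 → go left; 59 < 74 → go left; 59 > 41 → go right. Place as right child of 41.
Insert 63: 63 > 24 → go right; 63 > 25 → go right; 63 > 28 → go right; 63 < 80 → go left; 63 < 74 → go left; 63 > 41 → go right; 63 > 59 → go right. Place as right child of 59.
Insert 39: 39 > 24 → go right; 39 > 25 → go right; 39 > 28 → go right; 39 < 80 → go left; 39 < 74 → go left; 39 < 41 → go left. Place as left child of 41.
Insert 52: 52 > 24 → go right; 52 > 25 → go right; 52 > 28 → go right; 52 < 80 → go left; 52 < 74 → go left; 52 > 41 → go right; 52 < 59 → go left. Place as left child of 59.
Insert 68: 68 > 24 → go right; 68 > 25 → go right; 68 > 28 → go right; 68 < 80 → go left; 68 < 74 → go left; 68 > 41 → go right; 68 > 59 → go right; 68 > 63 → go right. Place as right child of 63.
Insert 82: 82 > 24 → go right; 82 > 25 → go right; 82 > 28 → go right; 82 > 80 → go right. Place as right child of 80.
Insert 83: 83 > 24 → go right; 83 > 25 → go right; 83 > 28 → go right; 83 > 80 → go right; 83 > 82 → go right. Place as right child of 82.

59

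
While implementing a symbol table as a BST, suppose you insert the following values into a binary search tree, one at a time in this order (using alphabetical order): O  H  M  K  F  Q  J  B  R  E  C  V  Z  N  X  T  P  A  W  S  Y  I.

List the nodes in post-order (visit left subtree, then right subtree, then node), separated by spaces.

A C E B F I J K N M H P S T W Y X Z V R Q O

Insert O: tree is empty, so O becomes the root.
Insert H: H < O → go left. Place as left child of O.
Insert M: M < O → go left; M > H → go right. Place as right child of H.
Insert K: K < O → go left; K > H → go right; K < M → go left. Place as left child of M.
Insert F: F < O → go left; F < H → go left. Place as left child of H.
Insert Q: Q > O → go right. Place as right child of O.
Insert J: J < O → go left; J > H → go right; J < M → go left; J < K → go left. Place as left child of K.
Insert B: B < O → go left; B < H → go left; B < F → go left. Place as left child of F.
Insert R: R > O → go right; R > Q → go right. Place as right child of Q.
Insert E: E < O → go left; E < H → go left; E < F → go left; E > B → go right. Place as right child of B.
Insert C: C < O → go left; C < H → go left; C < F → go left; C > B → go right; C < E → go left. Place as left child of E.
Insert V: V > O → go right; V > Q → go right; V > R → go right. Place as right child of R.
Insert Z: Z > O → go right; Z > Q → go right; Z > R → go right; Z > V → go right. Place as right child of V.
Insert N: N < O → go left; N > H → go right; N > M → go right. Place as right child of M.
Insert X: X > O → go right; X > Q → go right; X > R → go right; X > V → go right; X < Z → go left. Place as left child of Z.
Insert T: T > O → go right; T > Q → go right; T > R → go right; T < V → go left. Place as left child of V.
Insert P: P > O → go right; P < Q → go left. Place as left child of Q.
Insert A: A < O → go left; A < H → go left; A < F → go left; A < B → go left. Place as left child of B.
Insert W: W > O → go right; W > Q → go right; W > R → go right; W > V → go right; W < Z → go left; W < X → go left. Place as left child of X.
Insert S: S > O → go right; S > Q → go right; S > R → go right; S < V → go left; S < T → go left. Place as left child of T.
Insert Y: Y > O → go right; Y > Q → go right; Y > R → go right; Y > V → go right; Y < Z → go left; Y > X → go right. Place as right child of X.
Insert I: I < O → go left; I > H → go right; I < M → go left; I < K → go left; I < J → go left. Place as left child of J.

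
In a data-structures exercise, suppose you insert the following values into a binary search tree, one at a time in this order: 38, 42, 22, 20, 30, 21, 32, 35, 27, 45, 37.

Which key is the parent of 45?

Insert 38: tree is empty, so 38 becomes the root.
Insert 42: 42 > 38 → go right. Place as right child of 38.
Insert 22: 22 < 38 → go left. Place as left child of 38.
Insert 20: 20 < 38 → go left; 20 < 22 → go left. Place as left child of 22.
Insert 30: 30 < 38 → go left; 30 > 22 → go right. Place as right child of 22.
Insert 21: 21 < 38 → go left; 21 < 22 → go left; 21 > 20 → go right. Place as right child of 20.
Insert 32: 32 < 38 → go left; 32 > 22 → go right; 32 > 30 → go right. Place as right child of 30.
Insert 35: 35 < 38 → go left; 35 > 22 → go right; 35 > 30 → go right; 35 > 32 → go right. Place as right child of 32.
Insert 27: 27 < 38 → go left; 27 > 22 → go right; 27 < 30 → go left. Place as left child of 30.
Insert 45: 45 > 38 → go right; 45 > 42 → go right. Place as right child of 42.
Insert 37: 37 < 38 → go left; 37 > 22 → go right; 37 > 30 → go right; 37 > 32 → go right; 37 > 35 → go right. Place as right child of 35.

42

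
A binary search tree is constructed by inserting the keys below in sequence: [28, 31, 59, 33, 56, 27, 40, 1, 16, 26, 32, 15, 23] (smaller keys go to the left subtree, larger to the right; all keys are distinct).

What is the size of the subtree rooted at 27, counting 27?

Resulting structure (node: left, right):
  28: L=27, R=31
  31: L=–, R=59
  59: L=33, R=–
  33: L=32, R=56
  56: L=40, R=–
  27: L=1, R=–
  40: L=–, R=–
  1: L=–, R=16
  16: L=15, R=26
  26: L=23, R=–
  32: L=–, R=–
  15: L=–, R=–
  23: L=–, R=–

Subtree rooted at 27 contains: 27, 1, 16, 15, 26, 23 — 6 nodes.

6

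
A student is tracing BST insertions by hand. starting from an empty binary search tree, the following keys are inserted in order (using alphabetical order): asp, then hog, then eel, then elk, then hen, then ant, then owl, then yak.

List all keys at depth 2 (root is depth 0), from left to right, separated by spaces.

Insert asp: tree is empty, so asp becomes the root.
Insert hog: hog > asp → go right. Place as right child of asp.
Insert eel: eel > asp → go right; eel < hog → go left. Place as left child of hog.
Insert elk: elk > asp → go right; elk < hog → go left; elk > eel → go right. Place as right child of eel.
Insert hen: hen > asp → go right; hen < hog → go left; hen > eel → go right; hen > elk → go right. Place as right child of elk.
Insert ant: ant < asp → go left. Place as left child of asp.
Insert owl: owl > asp → go right; owl > hog → go right. Place as right child of hog.
Insert yak: yak > asp → go right; yak > hog → go right; yak > owl → go right. Place as right child of owl.

eel owl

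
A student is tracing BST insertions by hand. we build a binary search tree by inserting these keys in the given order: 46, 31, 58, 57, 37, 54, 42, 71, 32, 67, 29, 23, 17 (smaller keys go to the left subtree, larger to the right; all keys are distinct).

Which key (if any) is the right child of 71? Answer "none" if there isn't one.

none

Resulting structure (node: left, right):
  46: L=31, R=58
  31: L=29, R=37
  58: L=57, R=71
  57: L=54, R=–
  37: L=32, R=42
  54: L=–, R=–
  42: L=–, R=–
  71: L=67, R=–
  32: L=–, R=–
  67: L=–, R=–
  29: L=23, R=–
  23: L=17, R=–
  17: L=–, R=–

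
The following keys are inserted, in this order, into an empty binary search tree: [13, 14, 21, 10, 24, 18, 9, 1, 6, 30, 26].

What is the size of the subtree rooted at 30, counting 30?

2

13: root
14: right child of 13 (depth 1)
21: right child of 14 (depth 2)
10: left child of 13 (depth 1)
24: right child of 21 (depth 3)
18: left child of 21 (depth 3)
9: left child of 10 (depth 2)
1: left child of 9 (depth 3)
6: right child of 1 (depth 4)
30: right child of 24 (depth 4)
26: left child of 30 (depth 5)

Subtree rooted at 30 contains: 30, 26 — 2 nodes.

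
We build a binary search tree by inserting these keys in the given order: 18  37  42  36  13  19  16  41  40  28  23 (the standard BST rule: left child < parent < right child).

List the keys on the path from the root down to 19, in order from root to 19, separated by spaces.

18 37 36 19

Resulting structure (node: left, right):
  18: L=13, R=37
  37: L=36, R=42
  42: L=41, R=–
  36: L=19, R=–
  13: L=–, R=16
  19: L=–, R=28
  16: L=–, R=–
  41: L=40, R=–
  40: L=–, R=–
  28: L=23, R=–
  23: L=–, R=–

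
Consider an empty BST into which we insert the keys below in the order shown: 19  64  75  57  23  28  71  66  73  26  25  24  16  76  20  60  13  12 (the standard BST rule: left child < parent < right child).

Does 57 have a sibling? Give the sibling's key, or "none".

Insert 19: tree is empty, so 19 becomes the root.
Insert 64: 64 > 19 → go right. Place as right child of 19.
Insert 75: 75 > 19 → go right; 75 > 64 → go right. Place as right child of 64.
Insert 57: 57 > 19 → go right; 57 < 64 → go left. Place as left child of 64.
Insert 23: 23 > 19 → go right; 23 < 64 → go left; 23 < 57 → go left. Place as left child of 57.
Insert 28: 28 > 19 → go right; 28 < 64 → go left; 28 < 57 → go left; 28 > 23 → go right. Place as right child of 23.
Insert 71: 71 > 19 → go right; 71 > 64 → go right; 71 < 75 → go left. Place as left child of 75.
Insert 66: 66 > 19 → go right; 66 > 64 → go right; 66 < 75 → go left; 66 < 71 → go left. Place as left child of 71.
Insert 73: 73 > 19 → go right; 73 > 64 → go right; 73 < 75 → go left; 73 > 71 → go right. Place as right child of 71.
Insert 26: 26 > 19 → go right; 26 < 64 → go left; 26 < 57 → go left; 26 > 23 → go right; 26 < 28 → go left. Place as left child of 28.
Insert 25: 25 > 19 → go right; 25 < 64 → go left; 25 < 57 → go left; 25 > 23 → go right; 25 < 28 → go left; 25 < 26 → go left. Place as left child of 26.
Insert 24: 24 > 19 → go right; 24 < 64 → go left; 24 < 57 → go left; 24 > 23 → go right; 24 < 28 → go left; 24 < 26 → go left; 24 < 25 → go left. Place as left child of 25.
Insert 16: 16 < 19 → go left. Place as left child of 19.
Insert 76: 76 > 19 → go right; 76 > 64 → go right; 76 > 75 → go right. Place as right child of 75.
Insert 20: 20 > 19 → go right; 20 < 64 → go left; 20 < 57 → go left; 20 < 23 → go left. Place as left child of 23.
Insert 60: 60 > 19 → go right; 60 < 64 → go left; 60 > 57 → go right. Place as right child of 57.
Insert 13: 13 < 19 → go left; 13 < 16 → go left. Place as left child of 16.
Insert 12: 12 < 19 → go left; 12 < 16 → go left; 12 < 13 → go left. Place as left child of 13.

57's parent is 64; the other child of 64 is 75.

75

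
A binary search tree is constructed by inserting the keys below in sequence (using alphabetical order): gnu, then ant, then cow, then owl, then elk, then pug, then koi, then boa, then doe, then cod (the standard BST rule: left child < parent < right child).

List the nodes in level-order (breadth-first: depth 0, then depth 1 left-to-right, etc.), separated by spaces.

gnu: root
ant: left child of gnu (depth 1)
cow: right child of ant (depth 2)
owl: right child of gnu (depth 1)
elk: right child of cow (depth 3)
pug: right child of owl (depth 2)
koi: left child of owl (depth 2)
boa: left child of cow (depth 3)
doe: left child of elk (depth 4)
cod: right child of boa (depth 4)

gnu ant owl cow koi pug boa elk cod doe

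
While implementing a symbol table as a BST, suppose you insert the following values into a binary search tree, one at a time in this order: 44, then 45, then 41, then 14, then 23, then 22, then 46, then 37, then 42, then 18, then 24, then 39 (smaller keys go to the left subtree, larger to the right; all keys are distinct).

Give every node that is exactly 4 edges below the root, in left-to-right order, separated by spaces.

Insert 44: tree is empty, so 44 becomes the root.
Insert 45: 45 > 44 → go right. Place as right child of 44.
Insert 41: 41 < 44 → go left. Place as left child of 44.
Insert 14: 14 < 44 → go left; 14 < 41 → go left. Place as left child of 41.
Insert 23: 23 < 44 → go left; 23 < 41 → go left; 23 > 14 → go right. Place as right child of 14.
Insert 22: 22 < 44 → go left; 22 < 41 → go left; 22 > 14 → go right; 22 < 23 → go left. Place as left child of 23.
Insert 46: 46 > 44 → go right; 46 > 45 → go right. Place as right child of 45.
Insert 37: 37 < 44 → go left; 37 < 41 → go left; 37 > 14 → go right; 37 > 23 → go right. Place as right child of 23.
Insert 42: 42 < 44 → go left; 42 > 41 → go right. Place as right child of 41.
Insert 18: 18 < 44 → go left; 18 < 41 → go left; 18 > 14 → go right; 18 < 23 → go left; 18 < 22 → go left. Place as left child of 22.
Insert 24: 24 < 44 → go left; 24 < 41 → go left; 24 > 14 → go right; 24 > 23 → go right; 24 < 37 → go left. Place as left child of 37.
Insert 39: 39 < 44 → go left; 39 < 41 → go left; 39 > 14 → go right; 39 > 23 → go right; 39 > 37 → go right. Place as right child of 37.

22 37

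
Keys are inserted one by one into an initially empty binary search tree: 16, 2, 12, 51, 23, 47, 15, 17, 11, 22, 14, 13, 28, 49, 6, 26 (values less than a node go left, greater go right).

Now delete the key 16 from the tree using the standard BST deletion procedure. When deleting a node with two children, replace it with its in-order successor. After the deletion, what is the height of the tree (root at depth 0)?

5

Insert 16: tree is empty, so 16 becomes the root.
Insert 2: 2 < 16 → go left. Place as left child of 16.
Insert 12: 12 < 16 → go left; 12 > 2 → go right. Place as right child of 2.
Insert 51: 51 > 16 → go right. Place as right child of 16.
Insert 23: 23 > 16 → go right; 23 < 51 → go left. Place as left child of 51.
Insert 47: 47 > 16 → go right; 47 < 51 → go left; 47 > 23 → go right. Place as right child of 23.
Insert 15: 15 < 16 → go left; 15 > 2 → go right; 15 > 12 → go right. Place as right child of 12.
Insert 17: 17 > 16 → go right; 17 < 51 → go left; 17 < 23 → go left. Place as left child of 23.
Insert 11: 11 < 16 → go left; 11 > 2 → go right; 11 < 12 → go left. Place as left child of 12.
Insert 22: 22 > 16 → go right; 22 < 51 → go left; 22 < 23 → go left; 22 > 17 → go right. Place as right child of 17.
Insert 14: 14 < 16 → go left; 14 > 2 → go right; 14 > 12 → go right; 14 < 15 → go left. Place as left child of 15.
Insert 13: 13 < 16 → go left; 13 > 2 → go right; 13 > 12 → go right; 13 < 15 → go left; 13 < 14 → go left. Place as left child of 14.
Insert 28: 28 > 16 → go right; 28 < 51 → go left; 28 > 23 → go right; 28 < 47 → go left. Place as left child of 47.
Insert 49: 49 > 16 → go right; 49 < 51 → go left; 49 > 23 → go right; 49 > 47 → go right. Place as right child of 47.
Insert 6: 6 < 16 → go left; 6 > 2 → go right; 6 < 12 → go left; 6 < 11 → go left. Place as left child of 11.
Insert 26: 26 > 16 → go right; 26 < 51 → go left; 26 > 23 → go right; 26 < 47 → go left; 26 < 28 → go left. Place as left child of 28.

Delete 16 (two children — replace with in-order successor).
After deletion, deepest node is 13 at depth 5.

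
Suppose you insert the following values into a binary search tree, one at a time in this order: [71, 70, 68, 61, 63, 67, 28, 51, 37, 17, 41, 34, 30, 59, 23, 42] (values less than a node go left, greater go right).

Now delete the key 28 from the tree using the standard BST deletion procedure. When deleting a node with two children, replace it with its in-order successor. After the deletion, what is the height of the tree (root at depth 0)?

8

71: root
70: left child of 71 (depth 1)
68: left child of 70 (depth 2)
61: left child of 68 (depth 3)
63: right child of 61 (depth 4)
67: right child of 63 (depth 5)
28: left child of 61 (depth 4)
51: right child of 28 (depth 5)
37: left child of 51 (depth 6)
17: left child of 28 (depth 5)
41: right child of 37 (depth 7)
34: left child of 37 (depth 7)
30: left child of 34 (depth 8)
59: right child of 51 (depth 6)
23: right child of 17 (depth 6)
42: right child of 41 (depth 8)

Delete 28 (two children — replace with in-order successor).
After deletion, deepest node is 42 at depth 8.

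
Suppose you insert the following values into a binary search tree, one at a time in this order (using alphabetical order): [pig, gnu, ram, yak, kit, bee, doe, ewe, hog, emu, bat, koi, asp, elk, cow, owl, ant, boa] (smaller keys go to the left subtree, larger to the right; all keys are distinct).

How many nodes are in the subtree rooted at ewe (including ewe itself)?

pig: root
gnu: left child of pig (depth 1)
ram: right child of pig (depth 1)
yak: right child of ram (depth 2)
kit: right child of gnu (depth 2)
bee: left child of gnu (depth 2)
doe: right child of bee (depth 3)
ewe: right child of doe (depth 4)
hog: left child of kit (depth 3)
emu: left child of ewe (depth 5)
bat: left child of bee (depth 3)
koi: right child of kit (depth 3)
asp: left child of bat (depth 4)
elk: left child of emu (depth 6)
cow: left child of doe (depth 4)
owl: right child of koi (depth 4)
ant: left child of asp (depth 5)
boa: left child of cow (depth 5)

Subtree rooted at ewe contains: ewe, emu, elk — 3 nodes.

3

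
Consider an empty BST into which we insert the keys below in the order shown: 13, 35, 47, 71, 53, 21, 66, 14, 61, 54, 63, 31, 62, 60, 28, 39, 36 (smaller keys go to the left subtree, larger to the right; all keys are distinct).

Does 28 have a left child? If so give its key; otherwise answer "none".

none

Insert 13: tree is empty, so 13 becomes the root.
Insert 35: 35 > 13 → go right. Place as right child of 13.
Insert 47: 47 > 13 → go right; 47 > 35 → go right. Place as right child of 35.
Insert 71: 71 > 13 → go right; 71 > 35 → go right; 71 > 47 → go right. Place as right child of 47.
Insert 53: 53 > 13 → go right; 53 > 35 → go right; 53 > 47 → go right; 53 < 71 → go left. Place as left child of 71.
Insert 21: 21 > 13 → go right; 21 < 35 → go left. Place as left child of 35.
Insert 66: 66 > 13 → go right; 66 > 35 → go right; 66 > 47 → go right; 66 < 71 → go left; 66 > 53 → go right. Place as right child of 53.
Insert 14: 14 > 13 → go right; 14 < 35 → go left; 14 < 21 → go left. Place as left child of 21.
Insert 61: 61 > 13 → go right; 61 > 35 → go right; 61 > 47 → go right; 61 < 71 → go left; 61 > 53 → go right; 61 < 66 → go left. Place as left child of 66.
Insert 54: 54 > 13 → go right; 54 > 35 → go right; 54 > 47 → go right; 54 < 71 → go left; 54 > 53 → go right; 54 < 66 → go left; 54 < 61 → go left. Place as left child of 61.
Insert 63: 63 > 13 → go right; 63 > 35 → go right; 63 > 47 → go right; 63 < 71 → go left; 63 > 53 → go right; 63 < 66 → go left; 63 > 61 → go right. Place as right child of 61.
Insert 31: 31 > 13 → go right; 31 < 35 → go left; 31 > 21 → go right. Place as right child of 21.
Insert 62: 62 > 13 → go right; 62 > 35 → go right; 62 > 47 → go right; 62 < 71 → go left; 62 > 53 → go right; 62 < 66 → go left; 62 > 61 → go right; 62 < 63 → go left. Place as left child of 63.
Insert 60: 60 > 13 → go right; 60 > 35 → go right; 60 > 47 → go right; 60 < 71 → go left; 60 > 53 → go right; 60 < 66 → go left; 60 < 61 → go left; 60 > 54 → go right. Place as right child of 54.
Insert 28: 28 > 13 → go right; 28 < 35 → go left; 28 > 21 → go right; 28 < 31 → go left. Place as left child of 31.
Insert 39: 39 > 13 → go right; 39 > 35 → go right; 39 < 47 → go left. Place as left child of 47.
Insert 36: 36 > 13 → go right; 36 > 35 → go right; 36 < 47 → go left; 36 < 39 → go left. Place as left child of 39.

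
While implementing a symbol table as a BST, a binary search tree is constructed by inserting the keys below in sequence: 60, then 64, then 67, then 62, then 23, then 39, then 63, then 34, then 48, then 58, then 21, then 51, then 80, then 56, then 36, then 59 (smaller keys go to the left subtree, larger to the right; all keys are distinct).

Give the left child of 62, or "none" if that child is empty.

60: root
64: right child of 60 (depth 1)
67: right child of 64 (depth 2)
62: left child of 64 (depth 2)
23: left child of 60 (depth 1)
39: right child of 23 (depth 2)
63: right child of 62 (depth 3)
34: left child of 39 (depth 3)
48: right child of 39 (depth 3)
58: right child of 48 (depth 4)
21: left child of 23 (depth 2)
51: left child of 58 (depth 5)
80: right child of 67 (depth 3)
56: right child of 51 (depth 6)
36: right child of 34 (depth 4)
59: right child of 58 (depth 5)

none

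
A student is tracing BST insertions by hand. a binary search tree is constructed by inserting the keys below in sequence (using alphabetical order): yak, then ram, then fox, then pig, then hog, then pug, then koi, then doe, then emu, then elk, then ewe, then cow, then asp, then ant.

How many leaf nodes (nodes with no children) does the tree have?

yak: root
ram: left child of yak (depth 1)
fox: left child of ram (depth 2)
pig: right child of fox (depth 3)
hog: left child of pig (depth 4)
pug: right child of pig (depth 4)
koi: right child of hog (depth 5)
doe: left child of fox (depth 3)
emu: right child of doe (depth 4)
elk: left child of emu (depth 5)
ewe: right child of emu (depth 5)
cow: left child of doe (depth 4)
asp: left child of cow (depth 5)
ant: left child of asp (depth 6)

Leaves: ant, elk, ewe, koi, pug — 5 in total.

5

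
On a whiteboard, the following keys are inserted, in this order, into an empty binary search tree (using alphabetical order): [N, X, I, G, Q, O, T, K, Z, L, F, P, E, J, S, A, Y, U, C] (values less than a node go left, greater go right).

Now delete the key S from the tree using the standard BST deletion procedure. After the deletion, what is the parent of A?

Resulting structure (node: left, right):
  N: L=I, R=X
  X: L=Q, R=Z
  I: L=G, R=K
  G: L=F, R=–
  Q: L=O, R=T
  O: L=–, R=P
  T: L=S, R=U
  K: L=J, R=L
  Z: L=Y, R=–
  L: L=–, R=–
  F: L=E, R=–
  P: L=–, R=–
  E: L=A, R=–
  J: L=–, R=–
  S: L=–, R=–
  A: L=–, R=C
  Y: L=–, R=–
  U: L=–, R=–
  C: L=–, R=–

Delete S (at most one child — splice it out).
After deletion, A's parent is E.

E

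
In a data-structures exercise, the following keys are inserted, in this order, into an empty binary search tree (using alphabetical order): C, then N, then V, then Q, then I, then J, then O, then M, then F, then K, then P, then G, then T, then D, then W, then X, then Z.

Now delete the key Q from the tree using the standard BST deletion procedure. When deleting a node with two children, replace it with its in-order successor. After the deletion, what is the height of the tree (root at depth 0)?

5

C: root
N: right child of C (depth 1)
V: right child of N (depth 2)
Q: left child of V (depth 3)
I: left child of N (depth 2)
J: right child of I (depth 3)
O: left child of Q (depth 4)
M: right child of J (depth 4)
F: left child of I (depth 3)
K: left child of M (depth 5)
P: right child of O (depth 5)
G: right child of F (depth 4)
T: right child of Q (depth 4)
D: left child of F (depth 4)
W: right child of V (depth 3)
X: right child of W (depth 4)
Z: right child of X (depth 5)

Delete Q (two children — replace with in-order successor).
After deletion, deepest node is K at depth 5.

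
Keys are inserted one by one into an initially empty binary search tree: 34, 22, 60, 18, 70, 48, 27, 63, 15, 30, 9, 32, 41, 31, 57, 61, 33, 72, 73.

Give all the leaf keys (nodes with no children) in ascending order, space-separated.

9 31 33 41 57 61 73

Insert 34: tree is empty, so 34 becomes the root.
Insert 22: 22 < 34 → go left. Place as left child of 34.
Insert 60: 60 > 34 → go right. Place as right child of 34.
Insert 18: 18 < 34 → go left; 18 < 22 → go left. Place as left child of 22.
Insert 70: 70 > 34 → go right; 70 > 60 → go right. Place as right child of 60.
Insert 48: 48 > 34 → go right; 48 < 60 → go left. Place as left child of 60.
Insert 27: 27 < 34 → go left; 27 > 22 → go right. Place as right child of 22.
Insert 63: 63 > 34 → go right; 63 > 60 → go right; 63 < 70 → go left. Place as left child of 70.
Insert 15: 15 < 34 → go left; 15 < 22 → go left; 15 < 18 → go left. Place as left child of 18.
Insert 30: 30 < 34 → go left; 30 > 22 → go right; 30 > 27 → go right. Place as right child of 27.
Insert 9: 9 < 34 → go left; 9 < 22 → go left; 9 < 18 → go left; 9 < 15 → go left. Place as left child of 15.
Insert 32: 32 < 34 → go left; 32 > 22 → go right; 32 > 27 → go right; 32 > 30 → go right. Place as right child of 30.
Insert 41: 41 > 34 → go right; 41 < 60 → go left; 41 < 48 → go left. Place as left child of 48.
Insert 31: 31 < 34 → go left; 31 > 22 → go right; 31 > 27 → go right; 31 > 30 → go right; 31 < 32 → go left. Place as left child of 32.
Insert 57: 57 > 34 → go right; 57 < 60 → go left; 57 > 48 → go right. Place as right child of 48.
Insert 61: 61 > 34 → go right; 61 > 60 → go right; 61 < 70 → go left; 61 < 63 → go left. Place as left child of 63.
Insert 33: 33 < 34 → go left; 33 > 22 → go right; 33 > 27 → go right; 33 > 30 → go right; 33 > 32 → go right. Place as right child of 32.
Insert 72: 72 > 34 → go right; 72 > 60 → go right; 72 > 70 → go right. Place as right child of 70.
Insert 73: 73 > 34 → go right; 73 > 60 → go right; 73 > 70 → go right; 73 > 72 → go right. Place as right child of 72.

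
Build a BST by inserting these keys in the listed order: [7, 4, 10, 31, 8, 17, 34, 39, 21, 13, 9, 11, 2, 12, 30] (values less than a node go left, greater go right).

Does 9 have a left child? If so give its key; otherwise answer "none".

Insert 7: tree is empty, so 7 becomes the root.
Insert 4: 4 < 7 → go left. Place as left child of 7.
Insert 10: 10 > 7 → go right. Place as right child of 7.
Insert 31: 31 > 7 → go right; 31 > 10 → go right. Place as right child of 10.
Insert 8: 8 > 7 → go right; 8 < 10 → go left. Place as left child of 10.
Insert 17: 17 > 7 → go right; 17 > 10 → go right; 17 < 31 → go left. Place as left child of 31.
Insert 34: 34 > 7 → go right; 34 > 10 → go right; 34 > 31 → go right. Place as right child of 31.
Insert 39: 39 > 7 → go right; 39 > 10 → go right; 39 > 31 → go right; 39 > 34 → go right. Place as right child of 34.
Insert 21: 21 > 7 → go right; 21 > 10 → go right; 21 < 31 → go left; 21 > 17 → go right. Place as right child of 17.
Insert 13: 13 > 7 → go right; 13 > 10 → go right; 13 < 31 → go left; 13 < 17 → go left. Place as left child of 17.
Insert 9: 9 > 7 → go right; 9 < 10 → go left; 9 > 8 → go right. Place as right child of 8.
Insert 11: 11 > 7 → go right; 11 > 10 → go right; 11 < 31 → go left; 11 < 17 → go left; 11 < 13 → go left. Place as left child of 13.
Insert 2: 2 < 7 → go left; 2 < 4 → go left. Place as left child of 4.
Insert 12: 12 > 7 → go right; 12 > 10 → go right; 12 < 31 → go left; 12 < 17 → go left; 12 < 13 → go left; 12 > 11 → go right. Place as right child of 11.
Insert 30: 30 > 7 → go right; 30 > 10 → go right; 30 < 31 → go left; 30 > 17 → go right; 30 > 21 → go right. Place as right child of 21.

none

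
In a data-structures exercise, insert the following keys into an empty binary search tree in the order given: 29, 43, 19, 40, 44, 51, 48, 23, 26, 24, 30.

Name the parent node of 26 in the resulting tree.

23

Insert 29: tree is empty, so 29 becomes the root.
Insert 43: 43 > 29 → go right. Place as right child of 29.
Insert 19: 19 < 29 → go left. Place as left child of 29.
Insert 40: 40 > 29 → go right; 40 < 43 → go left. Place as left child of 43.
Insert 44: 44 > 29 → go right; 44 > 43 → go right. Place as right child of 43.
Insert 51: 51 > 29 → go right; 51 > 43 → go right; 51 > 44 → go right. Place as right child of 44.
Insert 48: 48 > 29 → go right; 48 > 43 → go right; 48 > 44 → go right; 48 < 51 → go left. Place as left child of 51.
Insert 23: 23 < 29 → go left; 23 > 19 → go right. Place as right child of 19.
Insert 26: 26 < 29 → go left; 26 > 19 → go right; 26 > 23 → go right. Place as right child of 23.
Insert 24: 24 < 29 → go left; 24 > 19 → go right; 24 > 23 → go right; 24 < 26 → go left. Place as left child of 26.
Insert 30: 30 > 29 → go right; 30 < 43 → go left; 30 < 40 → go left. Place as left child of 40.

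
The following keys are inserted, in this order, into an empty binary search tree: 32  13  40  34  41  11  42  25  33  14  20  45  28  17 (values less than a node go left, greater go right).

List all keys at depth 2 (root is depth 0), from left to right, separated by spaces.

Insert 32: tree is empty, so 32 becomes the root.
Insert 13: 13 < 32 → go left. Place as left child of 32.
Insert 40: 40 > 32 → go right. Place as right child of 32.
Insert 34: 34 > 32 → go right; 34 < 40 → go left. Place as left child of 40.
Insert 41: 41 > 32 → go right; 41 > 40 → go right. Place as right child of 40.
Insert 11: 11 < 32 → go left; 11 < 13 → go left. Place as left child of 13.
Insert 42: 42 > 32 → go right; 42 > 40 → go right; 42 > 41 → go right. Place as right child of 41.
Insert 25: 25 < 32 → go left; 25 > 13 → go right. Place as right child of 13.
Insert 33: 33 > 32 → go right; 33 < 40 → go left; 33 < 34 → go left. Place as left child of 34.
Insert 14: 14 < 32 → go left; 14 > 13 → go right; 14 < 25 → go left. Place as left child of 25.
Insert 20: 20 < 32 → go left; 20 > 13 → go right; 20 < 25 → go left; 20 > 14 → go right. Place as right child of 14.
Insert 45: 45 > 32 → go right; 45 > 40 → go right; 45 > 41 → go right; 45 > 42 → go right. Place as right child of 42.
Insert 28: 28 < 32 → go left; 28 > 13 → go right; 28 > 25 → go right. Place as right child of 25.
Insert 17: 17 < 32 → go left; 17 > 13 → go right; 17 < 25 → go left; 17 > 14 → go right; 17 < 20 → go left. Place as left child of 20.

11 25 34 41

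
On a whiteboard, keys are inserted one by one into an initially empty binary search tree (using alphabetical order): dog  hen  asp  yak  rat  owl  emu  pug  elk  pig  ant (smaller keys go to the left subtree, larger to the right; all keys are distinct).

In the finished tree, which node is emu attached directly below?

hen

dog: root
hen: right child of dog (depth 1)
asp: left child of dog (depth 1)
yak: right child of hen (depth 2)
rat: left child of yak (depth 3)
owl: left child of rat (depth 4)
emu: left child of hen (depth 2)
pug: right child of owl (depth 5)
elk: left child of emu (depth 3)
pig: left child of pug (depth 6)
ant: left child of asp (depth 2)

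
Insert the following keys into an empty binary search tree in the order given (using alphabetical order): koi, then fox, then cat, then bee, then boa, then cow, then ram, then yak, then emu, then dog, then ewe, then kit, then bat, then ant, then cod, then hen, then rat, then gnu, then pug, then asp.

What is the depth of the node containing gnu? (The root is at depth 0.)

4

Insert koi: tree is empty, so koi becomes the root.
Insert fox: fox < koi → go left. Place as left child of koi.
Insert cat: cat < koi → go left; cat < fox → go left. Place as left child of fox.
Insert bee: bee < koi → go left; bee < fox → go left; bee < cat → go left. Place as left child of cat.
Insert boa: boa < koi → go left; boa < fox → go left; boa < cat → go left; boa > bee → go right. Place as right child of bee.
Insert cow: cow < koi → go left; cow < fox → go left; cow > cat → go right. Place as right child of cat.
Insert ram: ram > koi → go right. Place as right child of koi.
Insert yak: yak > koi → go right; yak > ram → go right. Place as right child of ram.
Insert emu: emu < koi → go left; emu < fox → go left; emu > cat → go right; emu > cow → go right. Place as right child of cow.
Insert dog: dog < koi → go left; dog < fox → go left; dog > cat → go right; dog > cow → go right; dog < emu → go left. Place as left child of emu.
Insert ewe: ewe < koi → go left; ewe < fox → go left; ewe > cat → go right; ewe > cow → go right; ewe > emu → go right. Place as right child of emu.
Insert kit: kit < koi → go left; kit > fox → go right. Place as right child of fox.
Insert bat: bat < koi → go left; bat < fox → go left; bat < cat → go left; bat < bee → go left. Place as left child of bee.
Insert ant: ant < koi → go left; ant < fox → go left; ant < cat → go left; ant < bee → go left; ant < bat → go left. Place as left child of bat.
Insert cod: cod < koi → go left; cod < fox → go left; cod > cat → go right; cod < cow → go left. Place as left child of cow.
Insert hen: hen < koi → go left; hen > fox → go right; hen < kit → go left. Place as left child of kit.
Insert rat: rat > koi → go right; rat > ram → go right; rat < yak → go left. Place as left child of yak.
Insert gnu: gnu < koi → go left; gnu > fox → go right; gnu < kit → go left; gnu < hen → go left. Place as left child of hen.
Insert pug: pug > koi → go right; pug < ram → go left. Place as left child of ram.
Insert asp: asp < koi → go left; asp < fox → go left; asp < cat → go left; asp < bee → go left; asp < bat → go left; asp > ant → go right. Place as right child of ant.

Path to gnu: koi → fox → kit → hen → gnu, which is 4 edges.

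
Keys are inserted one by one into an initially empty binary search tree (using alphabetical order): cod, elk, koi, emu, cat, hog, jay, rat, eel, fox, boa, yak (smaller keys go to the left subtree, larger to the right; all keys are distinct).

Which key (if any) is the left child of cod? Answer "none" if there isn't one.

cat

cod: root
elk: right child of cod (depth 1)
koi: right child of elk (depth 2)
emu: left child of koi (depth 3)
cat: left child of cod (depth 1)
hog: right child of emu (depth 4)
jay: right child of hog (depth 5)
rat: right child of koi (depth 3)
eel: left child of elk (depth 2)
fox: left child of hog (depth 5)
boa: left child of cat (depth 2)
yak: right child of rat (depth 4)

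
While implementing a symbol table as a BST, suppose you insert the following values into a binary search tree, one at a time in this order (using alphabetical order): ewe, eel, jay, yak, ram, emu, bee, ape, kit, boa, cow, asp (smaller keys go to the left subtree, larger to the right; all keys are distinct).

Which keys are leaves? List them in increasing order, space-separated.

asp cow emu kit

ewe: root
eel: left child of ewe (depth 1)
jay: right child of ewe (depth 1)
yak: right child of jay (depth 2)
ram: left child of yak (depth 3)
emu: right child of eel (depth 2)
bee: left child of eel (depth 2)
ape: left child of bee (depth 3)
kit: left child of ram (depth 4)
boa: right child of bee (depth 3)
cow: right child of boa (depth 4)
asp: right child of ape (depth 4)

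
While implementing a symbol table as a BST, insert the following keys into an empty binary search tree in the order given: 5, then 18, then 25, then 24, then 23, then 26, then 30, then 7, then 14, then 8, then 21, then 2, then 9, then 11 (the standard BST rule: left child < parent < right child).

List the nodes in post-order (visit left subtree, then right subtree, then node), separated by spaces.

Insert 5: tree is empty, so 5 becomes the root.
Insert 18: 18 > 5 → go right. Place as right child of 5.
Insert 25: 25 > 5 → go right; 25 > 18 → go right. Place as right child of 18.
Insert 24: 24 > 5 → go right; 24 > 18 → go right; 24 < 25 → go left. Place as left child of 25.
Insert 23: 23 > 5 → go right; 23 > 18 → go right; 23 < 25 → go left; 23 < 24 → go left. Place as left child of 24.
Insert 26: 26 > 5 → go right; 26 > 18 → go right; 26 > 25 → go right. Place as right child of 25.
Insert 30: 30 > 5 → go right; 30 > 18 → go right; 30 > 25 → go right; 30 > 26 → go right. Place as right child of 26.
Insert 7: 7 > 5 → go right; 7 < 18 → go left. Place as left child of 18.
Insert 14: 14 > 5 → go right; 14 < 18 → go left; 14 > 7 → go right. Place as right child of 7.
Insert 8: 8 > 5 → go right; 8 < 18 → go left; 8 > 7 → go right; 8 < 14 → go left. Place as left child of 14.
Insert 21: 21 > 5 → go right; 21 > 18 → go right; 21 < 25 → go left; 21 < 24 → go left; 21 < 23 → go left. Place as left child of 23.
Insert 2: 2 < 5 → go left. Place as left child of 5.
Insert 9: 9 > 5 → go right; 9 < 18 → go left; 9 > 7 → go right; 9 < 14 → go left; 9 > 8 → go right. Place as right child of 8.
Insert 11: 11 > 5 → go right; 11 < 18 → go left; 11 > 7 → go right; 11 < 14 → go left; 11 > 8 → go right; 11 > 9 → go right. Place as right child of 9.

2 11 9 8 14 7 21 23 24 30 26 25 18 5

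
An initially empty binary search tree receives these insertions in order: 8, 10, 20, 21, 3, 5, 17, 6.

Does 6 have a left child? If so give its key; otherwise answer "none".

Resulting structure (node: left, right):
  8: L=3, R=10
  10: L=–, R=20
  20: L=17, R=21
  21: L=–, R=–
  3: L=–, R=5
  5: L=–, R=6
  17: L=–, R=–
  6: L=–, R=–

none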